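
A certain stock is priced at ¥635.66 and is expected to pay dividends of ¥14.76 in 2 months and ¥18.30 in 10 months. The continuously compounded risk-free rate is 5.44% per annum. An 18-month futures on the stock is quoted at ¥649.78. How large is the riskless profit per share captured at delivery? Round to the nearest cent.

PV(dividends) I = 14.76·e^(−0.0544·2/12) + 18.30·e^(−0.0544·10/12) = 32.1157
Fair futures F* = (S − I)·e^(rT) = (635.66 − 32.1157)·e^0.081600 = 603.5443 × 1.085022 = 654.8588
Market ¥649.78 < fair 654.8588: forward underpriced → reverse cash-and-carry (short the stock, invest proceeds at r, pay the dividends, go long the forward).
Profit at T = |F_mkt − F*| = |649.78 − 654.8588| = ¥5.08 per share

¥5.08 per share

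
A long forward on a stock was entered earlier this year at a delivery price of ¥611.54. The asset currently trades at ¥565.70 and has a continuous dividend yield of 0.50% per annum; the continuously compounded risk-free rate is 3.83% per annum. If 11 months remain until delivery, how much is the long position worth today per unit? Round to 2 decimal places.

Current fair forward for the remaining 11 months: F = S·e^((r − q)·T), (r − q) = 0.0383 − 0.0050 = 0.0333
F = 565.70 · e^(0.0333 × 11/12) = 565.70 × 1.030996 = 583.2344
Value of long forward = (F − K)·e^(−rT) = (583.2344 − 611.54) · e^(−0.0383·11/12)
= -28.3056 × 0.965501 = -27.33

-¥27.33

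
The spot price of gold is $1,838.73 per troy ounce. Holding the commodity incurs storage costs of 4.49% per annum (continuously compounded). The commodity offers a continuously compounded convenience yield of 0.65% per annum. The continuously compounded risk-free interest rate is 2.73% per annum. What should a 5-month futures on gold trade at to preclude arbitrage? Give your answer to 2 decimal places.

Net carry = r + u − y = 0.0273 + 0.0449 − 0.0065 = 0.0657
F = S·e^((r+u−y)T) = 1838.73 · e^(0.0657 × 5/12) = 1838.73 · e^0.02737500
= 1838.73 × 1.02775314 = $1,889.76 per troy ounce

$1,889.76 per troy ounce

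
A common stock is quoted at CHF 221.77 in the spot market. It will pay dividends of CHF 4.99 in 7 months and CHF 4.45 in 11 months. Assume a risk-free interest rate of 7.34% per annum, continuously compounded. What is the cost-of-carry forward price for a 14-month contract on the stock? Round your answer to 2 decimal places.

PV(dividends) I = 4.99·e^(−0.0734·7/12) + 4.45·e^(−0.0734·11/12)
I = 4.7809 + 4.1604 = 8.9413
F = (S − I)·e^(rT) = (221.77 − 8.9413) · e^(0.0734·14/12)
= 212.8287 · e^0.085633 = 212.8287 × 1.089406 = CHF 231.86

CHF 231.86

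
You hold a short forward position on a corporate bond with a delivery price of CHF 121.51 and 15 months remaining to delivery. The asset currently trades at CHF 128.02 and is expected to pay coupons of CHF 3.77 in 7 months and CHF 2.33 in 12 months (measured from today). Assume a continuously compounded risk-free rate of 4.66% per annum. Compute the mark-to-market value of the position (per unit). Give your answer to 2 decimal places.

PV(remaining coupons) I = 3.77·e^(−0.0466·7/12) + 2.33·e^(−0.0466·12/12) = 5.8928
Current forward F = (S − I)·e^(rT) = (128.02 − 5.8928)·e^(0.0466·15/12) = 122.1272 × 1.059980 = 129.4524
Value (long) = (F − K)·e^(−rT) = (129.4524 − 121.51) × 0.943414 = 7.4930
Short position value = −(long value) = -CHF 7.49

-CHF 7.49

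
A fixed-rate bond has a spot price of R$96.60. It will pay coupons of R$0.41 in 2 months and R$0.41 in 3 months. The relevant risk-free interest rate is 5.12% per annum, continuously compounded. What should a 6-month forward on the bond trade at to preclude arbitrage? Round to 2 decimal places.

PV(coupons) I = 0.41·e^(−0.0512·2/12) + 0.41·e^(−0.0512·3/12)
I = 0.4065 + 0.4048 = 0.8113
F = (S − I)·e^(rT) = (96.60 − 0.8113) · e^(0.0512·6/12)
= 95.7887 · e^0.025600 = 95.7887 × 1.025930 = R$98.27

R$98.27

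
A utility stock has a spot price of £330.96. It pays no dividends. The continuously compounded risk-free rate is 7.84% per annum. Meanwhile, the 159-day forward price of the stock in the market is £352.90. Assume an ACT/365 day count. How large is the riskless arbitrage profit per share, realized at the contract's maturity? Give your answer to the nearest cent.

Fair forward: F* = S·e^(carry·T), with carry = r = 0.0784
F* = 330.96 · e^(0.0784 × 159/365) = 330.96 · e^0.034152 = 330.96 × 1.034742 = £342.4582
Market £352.90 > fair £342.4582: forward overpriced → cash-and-carry (buy spot, short the forward).
At maturity, profit = |F_mkt − F*| = |352.90 − 342.4582| = £10.44 per share

£10.44 per share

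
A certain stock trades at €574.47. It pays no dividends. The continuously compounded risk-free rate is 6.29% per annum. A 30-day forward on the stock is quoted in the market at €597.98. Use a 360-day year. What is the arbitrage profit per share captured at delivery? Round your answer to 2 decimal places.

€20.49 per share

Fair forward: F* = S·e^(carry·T), with carry = r = 0.0629
F* = 574.47 · e^(0.0629 × 30/360) = 574.47 · e^0.005242 = 574.47 × 1.005256 = €577.4894
Market €597.98 > fair €577.4894: forward overpriced → cash-and-carry (buy spot, short the forward).
At maturity, profit = |F_mkt − F*| = |597.98 − 577.4894| = €20.49 per share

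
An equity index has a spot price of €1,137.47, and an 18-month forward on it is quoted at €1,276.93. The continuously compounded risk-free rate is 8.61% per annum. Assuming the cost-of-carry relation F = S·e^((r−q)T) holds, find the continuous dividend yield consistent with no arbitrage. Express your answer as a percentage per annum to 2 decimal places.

From F = S·e^((r−q)T): (r − q) = ln(F/S)/T
ln(1276.93/1137.47) = ln(1.122605) = 0.115652
(r − q) = 0.115652 / (18/12) = 0.077101
q = r − ln(F/S)/T = 0.0861 − 0.077101 = 0.008999
q = 0.90%

0.90%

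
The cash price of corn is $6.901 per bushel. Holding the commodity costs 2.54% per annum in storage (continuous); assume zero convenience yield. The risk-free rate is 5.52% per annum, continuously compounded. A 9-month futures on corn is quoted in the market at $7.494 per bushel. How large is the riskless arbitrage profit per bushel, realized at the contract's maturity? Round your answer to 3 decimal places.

Fair futures: F* = S·e^(carry·T), with carry = (r + u) = 0.0552 + 0.0254 = 0.0806
F* = 6.901 · e^(0.0806 × 9/12) = 6.901 · e^0.060450 = 6.901 × 1.062314 = $7.3310
Market $7.494 > fair $7.3310: forward overpriced → cash-and-carry (buy spot, short the forward).
At maturity, profit = |F_mkt − F*| = |7.494 − 7.3310| = $0.163 per bushel

$0.163 per bushel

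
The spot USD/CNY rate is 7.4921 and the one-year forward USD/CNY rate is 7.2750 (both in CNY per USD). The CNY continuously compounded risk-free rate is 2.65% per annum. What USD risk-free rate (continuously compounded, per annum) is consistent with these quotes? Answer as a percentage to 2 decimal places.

5.59%

F = S·e^((r_CNY − r_USD)T) ⇒ r_USD = r_CNY − ln(F/S)/T
ln(7.2750/7.4921) = -0.029405; /(12/12) = -0.029405
r_USD = 0.0265 + 0.029405 = 0.055905
r_USD = 5.59%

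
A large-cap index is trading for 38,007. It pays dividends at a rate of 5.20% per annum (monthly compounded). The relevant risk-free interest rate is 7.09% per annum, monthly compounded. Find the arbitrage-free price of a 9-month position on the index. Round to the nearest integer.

F = S · (1+r/12)^(12T) / (1+q/12)^(12T)
= 38007 × 1.054449 / 1.039683 = 38007 × 1.014202
F = 38,547

38,547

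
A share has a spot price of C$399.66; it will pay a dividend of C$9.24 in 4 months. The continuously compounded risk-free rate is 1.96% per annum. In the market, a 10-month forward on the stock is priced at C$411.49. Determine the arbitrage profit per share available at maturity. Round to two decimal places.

PV(dividends) I = 9.24·e^(−0.0196·4/12) = 9.1798
Fair forward F* = (S − I)·e^(rT) = (399.66 − 9.1798)·e^0.016333 = 390.4802 × 1.016467 = 396.9102
Market C$411.49 > fair 396.9102: forward overpriced → cash-and-carry (borrow at r, buy the stock and collect the dividends, short the forward).
Profit at T = |F_mkt − F*| = |411.49 − 396.9102| = C$14.58 per share

C$14.58 per share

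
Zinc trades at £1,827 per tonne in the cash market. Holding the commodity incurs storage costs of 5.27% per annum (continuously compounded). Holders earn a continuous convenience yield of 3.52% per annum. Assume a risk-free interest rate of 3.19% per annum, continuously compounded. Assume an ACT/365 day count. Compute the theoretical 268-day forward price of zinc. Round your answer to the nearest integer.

£1,894 per tonne

Net carry = r + u − y = 0.0319 + 0.0527 − 0.0352 = 0.0494
F = S·e^((r+u−y)T) = 1827 · e^(0.0494 × 268/365) = 1827 · e^0.036272
= 1827 × 1.036938 = £1,894 per tonne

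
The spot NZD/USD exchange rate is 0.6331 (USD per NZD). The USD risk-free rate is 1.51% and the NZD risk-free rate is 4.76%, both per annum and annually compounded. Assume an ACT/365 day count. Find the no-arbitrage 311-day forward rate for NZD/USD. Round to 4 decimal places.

0.6163

By covered interest parity, F = S · (1+r_USD)^T / (1+r_NZD)^T
= 0.6331 × 1.012852 / 1.040418 = 0.6331 × 0.973505
F = 0.6163 USD per NZD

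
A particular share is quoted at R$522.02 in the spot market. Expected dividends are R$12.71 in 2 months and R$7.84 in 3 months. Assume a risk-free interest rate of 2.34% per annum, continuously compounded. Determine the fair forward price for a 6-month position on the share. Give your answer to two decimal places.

PV(dividends) I = 12.71·e^(−0.0234·2/12) + 7.84·e^(−0.0234·3/12)
I = 12.6605 + 7.7943 = 20.4548
F = (S − I)·e^(rT) = (522.02 − 20.4548) · e^(0.0234·6/12)
= 501.5652 · e^0.011700 = 501.5652 × 1.011769 = R$507.47

R$507.47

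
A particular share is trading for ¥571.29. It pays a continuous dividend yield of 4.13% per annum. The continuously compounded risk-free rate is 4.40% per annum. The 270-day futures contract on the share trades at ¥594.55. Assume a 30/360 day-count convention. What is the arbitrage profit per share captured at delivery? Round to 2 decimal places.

¥22.10 per share

Fair futures: F* = S·e^(carry·T), with carry = (r − q) = 0.0440 − 0.0413 = 0.0027
F* = 571.29 · e^(0.0027 × 270/360) = 571.29 · e^0.002025 = 571.29 × 1.002027 = ¥572.4480
Market ¥594.55 > fair ¥572.4480: forward overpriced → cash-and-carry (buy spot, short the forward).
At maturity, profit = |F_mkt − F*| = |594.55 − 572.4480| = ¥22.10 per share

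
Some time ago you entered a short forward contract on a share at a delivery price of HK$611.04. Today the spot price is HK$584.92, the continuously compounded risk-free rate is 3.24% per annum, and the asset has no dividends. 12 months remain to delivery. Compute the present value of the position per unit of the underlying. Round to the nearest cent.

HK$6.64

Current fair forward for the remaining 12 months: F = S·e^(r·T), r = 0.0324
F = 584.92 · e^(0.0324 × 12/12) = 584.92 × 1.032931 = 604.1820
Value of long forward = (F − K)·e^(−rT) = (604.1820 − 611.04) · e^(−0.0324·12/12)
= -6.8580 × 0.968119 = -6.64
Short position value = −(long value) = HK$6.64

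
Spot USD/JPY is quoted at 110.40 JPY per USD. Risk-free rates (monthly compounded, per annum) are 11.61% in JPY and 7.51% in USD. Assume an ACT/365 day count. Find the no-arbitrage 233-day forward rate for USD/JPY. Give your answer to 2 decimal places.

By covered interest parity, F = S · (1+r_JPY/12)^(12T) / (1+r_USD/12)^(12T)
= 110.40 × 1.076545 / 1.048952 = 110.40 × 1.026305
F = 113.30 JPY per USD

113.30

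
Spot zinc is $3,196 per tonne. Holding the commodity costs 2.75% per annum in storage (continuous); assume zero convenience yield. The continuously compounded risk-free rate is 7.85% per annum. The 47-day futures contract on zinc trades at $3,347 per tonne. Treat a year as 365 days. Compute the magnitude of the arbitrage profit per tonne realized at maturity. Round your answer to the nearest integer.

Fair futures: F* = S·e^(carry·T), with carry = (r + u) = 0.0785 + 0.0275 = 0.1060
F* = 3196 · e^(0.1060 × 47/365) = 3196 · e^0.013649 = 3196 × 1.013743 = $3239.9226
Market $3347 > fair $3239.9226: forward overpriced → cash-and-carry (buy spot, short the forward).
At maturity, profit = |F_mkt − F*| = |3347 − 3239.9226| = $107 per tonne

$107 per tonne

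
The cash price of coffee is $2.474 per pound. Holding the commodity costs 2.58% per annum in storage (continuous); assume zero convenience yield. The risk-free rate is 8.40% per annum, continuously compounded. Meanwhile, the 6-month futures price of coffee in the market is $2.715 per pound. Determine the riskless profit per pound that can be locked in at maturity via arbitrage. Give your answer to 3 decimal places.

Fair futures: F* = S·e^(carry·T), with carry = (r + u) = 0.0840 + 0.0258 = 0.1098
F* = 2.474 · e^(0.1098 × 6/12) = 2.474 · e^0.054900 = 2.474 × 1.056435 = $2.6136
Market $2.715 > fair $2.6136: forward overpriced → cash-and-carry (buy spot, short the forward).
At maturity, profit = |F_mkt − F*| = |2.715 − 2.6136| = $0.101 per pound

$0.101 per pound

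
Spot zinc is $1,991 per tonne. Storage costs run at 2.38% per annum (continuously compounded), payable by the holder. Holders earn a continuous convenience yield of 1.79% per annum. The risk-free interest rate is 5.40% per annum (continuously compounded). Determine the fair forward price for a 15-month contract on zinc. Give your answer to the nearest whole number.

$2,146 per tonne

Net carry = r + u − y = 0.0540 + 0.0238 − 0.0179 = 0.0599
F = S·e^((r+u−y)T) = 1991 · e^(0.0599 × 15/12) = 1991 · e^0.074875
= 1991 × 1.077749 = $2,146 per tonne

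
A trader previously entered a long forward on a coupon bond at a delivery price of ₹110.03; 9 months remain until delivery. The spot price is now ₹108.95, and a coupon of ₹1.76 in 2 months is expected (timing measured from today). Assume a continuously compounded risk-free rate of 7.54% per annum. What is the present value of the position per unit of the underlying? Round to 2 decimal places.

₹3.23

PV(remaining coupons) I = 1.76·e^(−0.0754·2/12) = 1.7380
Current forward F = (S − I)·e^(rT) = (108.95 − 1.7380)·e^(0.0754·9/12) = 107.2120 × 1.058180 = 113.4496
Value (long) = (F − K)·e^(−rT) = (113.4496 − 110.03) × 0.945019 = 3.2316
Value = ₹3.23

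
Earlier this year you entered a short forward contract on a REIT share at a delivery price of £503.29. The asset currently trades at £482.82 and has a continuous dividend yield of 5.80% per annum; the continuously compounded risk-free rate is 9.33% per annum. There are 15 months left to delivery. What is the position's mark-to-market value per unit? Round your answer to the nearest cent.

-£1.17

Current fair forward for the remaining 15 months: F = S·e^((r − q)·T), (r − q) = 0.0933 − 0.0580 = 0.0353
F = 482.82 · e^(0.0353 × 15/12) = 482.82 × 1.045113 = 504.6015
Value of long forward = (F − K)·e^(−rT) = (504.6015 − 503.29) · e^(−0.0933·15/12)
= 1.3115 × 0.889919 = 1.17
Short position value = −(long value) = -£1.17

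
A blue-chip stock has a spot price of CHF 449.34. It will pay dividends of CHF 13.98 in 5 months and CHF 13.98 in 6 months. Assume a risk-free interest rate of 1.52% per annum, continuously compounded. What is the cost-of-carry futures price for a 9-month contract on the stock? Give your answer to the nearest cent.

CHF 426.41

PV(dividends) I = 13.98·e^(−0.0152·5/12) + 13.98·e^(−0.0152·6/12)
I = 13.8917 + 13.8742 = 27.7659
F = (S − I)·e^(rT) = (449.34 − 27.7659) · e^(0.0152·9/12)
= 421.5741 · e^0.011400 = 421.5741 × 1.011465 = CHF 426.41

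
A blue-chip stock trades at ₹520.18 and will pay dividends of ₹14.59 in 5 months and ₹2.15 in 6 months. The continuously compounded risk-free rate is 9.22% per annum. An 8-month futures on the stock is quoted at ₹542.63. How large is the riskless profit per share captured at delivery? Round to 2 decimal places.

₹6.59 per share

PV(dividends) I = 14.59·e^(−0.0922·5/12) + 2.15·e^(−0.0922·6/12) = 16.0933
Fair futures F* = (S − I)·e^(rT) = (520.18 − 16.0933)·e^0.061467 = 504.0867 × 1.063395 = 536.0433
Market ₹542.63 > fair 536.0433: forward overpriced → cash-and-carry (borrow at r, buy the stock and collect the dividends, short the forward).
Profit at T = |F_mkt − F*| = |542.63 − 536.0433| = ₹6.59 per share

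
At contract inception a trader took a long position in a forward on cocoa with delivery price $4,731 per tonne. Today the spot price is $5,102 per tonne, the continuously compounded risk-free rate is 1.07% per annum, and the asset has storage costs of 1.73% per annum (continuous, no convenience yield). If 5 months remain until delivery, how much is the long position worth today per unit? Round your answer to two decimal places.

Current fair forward for the remaining 5 months: F = S·e^((r + u)·T), (r + u) = 0.0107 + 0.0173 = 0.0280
F = 5102 · e^(0.0280 × 5/12) = 5102 × 1.01173499 = 5161.8719
Value of long forward = (F − K)·e^(−rT) = (5161.8719 − 4731) · e^(−0.0107·5/12)
= 430.8719 × 0.99555159 = 428.96

$428.96 per tonne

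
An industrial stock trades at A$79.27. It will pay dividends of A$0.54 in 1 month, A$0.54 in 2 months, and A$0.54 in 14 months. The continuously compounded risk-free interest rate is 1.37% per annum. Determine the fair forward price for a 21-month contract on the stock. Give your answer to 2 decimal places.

A$79.54

PV(dividends) I = 0.54·e^(−0.0137·1/12) + 0.54·e^(−0.0137·2/12) + 0.54·e^(−0.0137·14/12)
I = 0.5394 + 0.5388 + 0.5314 = 1.6096
F = (S − I)·e^(rT) = (79.27 − 1.6096) · e^(0.0137·21/12)
= 77.6604 · e^0.023975 = 77.6604 × 1.024265 = A$79.54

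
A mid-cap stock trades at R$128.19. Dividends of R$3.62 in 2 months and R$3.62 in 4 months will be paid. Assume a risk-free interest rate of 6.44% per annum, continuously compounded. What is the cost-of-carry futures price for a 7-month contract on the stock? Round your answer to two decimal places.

PV(dividends) I = 3.62·e^(−0.0644·2/12) + 3.62·e^(−0.0644·4/12)
I = 3.5814 + 3.5431 = 7.1245
F = (S − I)·e^(rT) = (128.19 − 7.1245) · e^(0.0644·7/12)
= 121.0655 · e^0.037567 = 121.0655 × 1.038282 = R$125.70

R$125.70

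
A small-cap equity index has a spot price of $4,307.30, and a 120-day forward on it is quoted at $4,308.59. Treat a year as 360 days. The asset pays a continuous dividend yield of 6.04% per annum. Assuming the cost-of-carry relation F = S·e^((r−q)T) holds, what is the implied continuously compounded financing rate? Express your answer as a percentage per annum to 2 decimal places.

6.13%

From F = S·e^((r−q)T): (r − q) = ln(F/S)/T
ln(4308.59/4307.30) = ln(1.000299) = 0.000299
(r − q) = 0.000299 / (120/360) = 0.000897
r = ln(F/S)/T + q = 0.000897 + 0.0604 = 0.061297
r = 6.13%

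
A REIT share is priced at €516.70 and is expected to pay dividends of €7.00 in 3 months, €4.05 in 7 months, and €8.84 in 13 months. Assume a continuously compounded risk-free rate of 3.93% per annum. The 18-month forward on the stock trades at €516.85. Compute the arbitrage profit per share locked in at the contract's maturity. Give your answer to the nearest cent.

PV(dividends) I = 7.00·e^(−0.0393·3/12) + 4.05·e^(−0.0393·7/12) + 8.84·e^(−0.0393·13/12) = 19.3613
Fair forward F* = (S − I)·e^(rT) = (516.70 − 19.3613)·e^0.058950 = 497.3387 × 1.060722 = 527.5381
Market €516.85 < fair 527.5381: forward underpriced → reverse cash-and-carry (short the stock, invest proceeds at r, pay the dividends, go long the forward).
Profit at T = |F_mkt − F*| = |516.85 − 527.5381| = €10.69 per share

€10.69 per share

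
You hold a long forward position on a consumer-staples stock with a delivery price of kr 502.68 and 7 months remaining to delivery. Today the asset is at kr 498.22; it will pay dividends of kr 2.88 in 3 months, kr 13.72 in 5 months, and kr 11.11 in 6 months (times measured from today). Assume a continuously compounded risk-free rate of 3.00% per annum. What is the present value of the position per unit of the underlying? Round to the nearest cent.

-kr 23.09

PV(remaining dividends) I = 2.88·e^(−0.0300·3/12) + 13.72·e^(−0.0300·5/12) + 11.11·e^(−0.0300·6/12) = 27.3526
Current forward F = (S − I)·e^(rT) = (498.22 − 27.3526)·e^(0.0300·7/12) = 470.8674 × 1.017654 = 479.1801
Value (long) = (F − K)·e^(−rT) = (479.1801 − 502.68) × 0.982652 = -23.0922
Value = -kr 23.09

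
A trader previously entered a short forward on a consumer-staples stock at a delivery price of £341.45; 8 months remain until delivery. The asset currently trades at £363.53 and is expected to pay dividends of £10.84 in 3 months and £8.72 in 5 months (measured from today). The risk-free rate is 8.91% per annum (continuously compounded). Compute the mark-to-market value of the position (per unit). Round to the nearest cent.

PV(remaining dividends) I = 10.84·e^(−0.0891·3/12) + 8.72·e^(−0.0891·5/12) = 19.0034
Current forward F = (S − I)·e^(rT) = (363.53 − 19.0034)·e^(0.0891·8/12) = 344.5266 × 1.061200 = 365.6116
Value (long) = (F − K)·e^(−rT) = (365.6116 − 341.45) × 0.942330 = 22.7682
Short position value = −(long value) = -£22.77

-£22.77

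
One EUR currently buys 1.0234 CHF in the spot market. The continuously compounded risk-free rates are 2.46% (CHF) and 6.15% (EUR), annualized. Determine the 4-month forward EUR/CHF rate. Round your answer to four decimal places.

F = S·e^((r_CHF − r_EUR)T) = 1.0234 · e^((0.0246 − 0.0615) × 4/12)
= 1.0234 · e^-0.012300 = 1.0234 × 0.987775
F = 1.0109 CHF per EUR

1.0109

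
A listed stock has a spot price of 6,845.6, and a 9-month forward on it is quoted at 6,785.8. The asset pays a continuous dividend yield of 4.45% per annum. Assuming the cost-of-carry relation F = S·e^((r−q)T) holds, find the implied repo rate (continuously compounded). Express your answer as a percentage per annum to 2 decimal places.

From F = S·e^((r−q)T): (r − q) = ln(F/S)/T
ln(6785.8/6845.6) = ln(0.991264) = -0.008774
(r − q) = -0.008774 / (9/12) = -0.011699
r = ln(F/S)/T + q = -0.011699 + 0.0445 = 0.032801
r = 3.28%

3.28%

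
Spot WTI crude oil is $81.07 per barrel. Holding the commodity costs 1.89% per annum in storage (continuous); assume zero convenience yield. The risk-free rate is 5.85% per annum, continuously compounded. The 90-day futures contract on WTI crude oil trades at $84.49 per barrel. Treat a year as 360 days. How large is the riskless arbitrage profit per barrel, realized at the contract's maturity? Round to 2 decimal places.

Fair futures: F* = S·e^(carry·T), with carry = (r + u) = 0.0585 + 0.0189 = 0.0774
F* = 81.07 · e^(0.0774 × 90/360) = 81.07 · e^0.019350 = 81.07 × 1.019538 = $82.6539
Market $84.49 > fair $82.6539: forward overpriced → cash-and-carry (buy spot, short the forward).
At maturity, profit = |F_mkt − F*| = |84.49 − 82.6539| = $1.84 per barrel

$1.84 per barrel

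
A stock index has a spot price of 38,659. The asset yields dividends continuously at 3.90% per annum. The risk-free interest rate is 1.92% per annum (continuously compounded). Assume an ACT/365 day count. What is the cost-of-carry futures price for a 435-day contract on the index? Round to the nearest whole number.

F = S·e^((r − q)T) = 38659 · e^((0.0192 − 0.0390) × 435/365)
= 38659 · e^-0.023597 = 38659 × 0.976679
F = 37,757

37,757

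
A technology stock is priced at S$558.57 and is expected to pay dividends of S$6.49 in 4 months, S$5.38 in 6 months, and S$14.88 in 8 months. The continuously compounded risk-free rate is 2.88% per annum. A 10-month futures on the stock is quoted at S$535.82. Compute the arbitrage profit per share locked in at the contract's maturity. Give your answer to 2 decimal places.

S$9.35 per share

PV(dividends) I = 6.49·e^(−0.0288·4/12) + 5.38·e^(−0.0288·6/12) + 14.88·e^(−0.0288·8/12) = 26.3281
Fair futures F* = (S − I)·e^(rT) = (558.57 − 26.3281)·e^0.024000 = 532.2419 × 1.024290 = 545.1701
Market S$535.82 < fair 545.1701: forward underpriced → reverse cash-and-carry (short the stock, invest proceeds at r, pay the dividends, go long the forward).
Profit at T = |F_mkt − F*| = |535.82 − 545.1701| = S$9.35 per share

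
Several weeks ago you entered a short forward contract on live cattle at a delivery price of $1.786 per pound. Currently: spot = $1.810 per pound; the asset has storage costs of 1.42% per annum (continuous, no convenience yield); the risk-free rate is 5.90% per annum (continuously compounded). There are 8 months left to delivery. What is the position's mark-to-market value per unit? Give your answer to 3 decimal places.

-$0.110 per pound

Current fair forward for the remaining 8 months: F = S·e^((r + u)·T), (r + u) = 0.0590 + 0.0142 = 0.0732
F = 1.810 · e^(0.0732 × 8/12) = 1.810 × 1.050010 = 1.9005
Value of long forward = (F − K)·e^(−rT) = (1.9005 − 1.786) · e^(−0.0590·8/12)
= 0.1145 × 0.961430 = 0.110
Short position value = −(long value) = -$0.110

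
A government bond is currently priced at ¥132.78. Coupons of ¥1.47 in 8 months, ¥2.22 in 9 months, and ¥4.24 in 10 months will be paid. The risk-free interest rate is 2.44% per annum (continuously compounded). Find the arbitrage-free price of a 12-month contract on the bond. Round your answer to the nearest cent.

PV(coupons) I = 1.47·e^(−0.0244·8/12) + 2.22·e^(−0.0244·9/12) + 4.24·e^(−0.0244·10/12)
I = 1.4463 + 2.1797 + 4.1547 = 7.7807
F = (S − I)·e^(rT) = (132.78 − 7.7807) · e^(0.0244·12/12)
= 124.9993 · e^0.024400 = 124.9993 × 1.024700 = ¥128.09

¥128.09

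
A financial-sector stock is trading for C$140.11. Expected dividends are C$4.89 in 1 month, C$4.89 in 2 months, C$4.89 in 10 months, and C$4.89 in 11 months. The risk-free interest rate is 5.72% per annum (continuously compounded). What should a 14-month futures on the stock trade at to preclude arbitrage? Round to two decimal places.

PV(dividends) I = 4.89·e^(−0.0572·1/12) + 4.89·e^(−0.0572·2/12) + 4.89·e^(−0.0572·10/12) + 4.89·e^(−0.0572·11/12)
I = 4.8667 + 4.8436 + 4.6624 + 4.6402 = 19.0129
F = (S − I)·e^(rT) = (140.11 − 19.0129) · e^(0.0572·14/12)
= 121.0971 · e^0.066733 = 121.0971 × 1.069010 = C$129.45

C$129.45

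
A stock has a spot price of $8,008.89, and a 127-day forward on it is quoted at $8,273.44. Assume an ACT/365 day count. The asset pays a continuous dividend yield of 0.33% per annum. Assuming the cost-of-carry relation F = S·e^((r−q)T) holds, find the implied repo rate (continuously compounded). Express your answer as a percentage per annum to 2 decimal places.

From F = S·e^((r−q)T): (r − q) = ln(F/S)/T
ln(8273.44/8008.89) = ln(1.033032) = 0.032498
(r − q) = 0.032498 / (127/365) = 0.093400
r = ln(F/S)/T + q = 0.093400 + 0.0033 = 0.096700
r = 9.67%

9.67%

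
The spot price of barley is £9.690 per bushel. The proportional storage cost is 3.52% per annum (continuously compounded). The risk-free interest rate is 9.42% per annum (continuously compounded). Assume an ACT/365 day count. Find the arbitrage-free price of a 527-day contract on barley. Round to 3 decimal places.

£11.681 per bushel

Net carry = r + u − y = 0.0942 + 0.0352 − 0.0000 = 0.1294
F = S·e^((r+u−y)T) = 9.690 · e^(0.1294 × 527/365) = 9.690 · e^0.186832
= 9.690 × 1.205425 = £11.681 per bushel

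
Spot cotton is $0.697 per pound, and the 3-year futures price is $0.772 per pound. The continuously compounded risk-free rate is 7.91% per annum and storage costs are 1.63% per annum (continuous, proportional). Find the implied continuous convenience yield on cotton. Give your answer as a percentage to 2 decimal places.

6.13%

F = S·e^((r+u−y)T) ⇒ (r+u−y) = ln(F/S)/T
ln(0.772/0.697) = 0.102199; /T ⇒ 0.034066
y = r + u − ln(F/S)/T = 0.0791 + 0.0163 − 0.034066 = 0.061334
y = 6.13%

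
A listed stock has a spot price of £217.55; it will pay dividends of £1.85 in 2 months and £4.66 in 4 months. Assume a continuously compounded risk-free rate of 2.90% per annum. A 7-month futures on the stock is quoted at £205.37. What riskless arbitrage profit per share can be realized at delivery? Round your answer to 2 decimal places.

PV(dividends) I = 1.85·e^(−0.0290·2/12) + 4.66·e^(−0.0290·4/12) = 6.4563
Fair futures F* = (S − I)·e^(rT) = (217.55 − 6.4563)·e^0.016917 = 211.0937 × 1.017061 = 214.6952
Market £205.37 < fair 214.6952: forward underpriced → reverse cash-and-carry (short the stock, invest proceeds at r, pay the dividends, go long the forward).
Profit at T = |F_mkt − F*| = |205.37 − 214.6952| = £9.33 per share

£9.33 per share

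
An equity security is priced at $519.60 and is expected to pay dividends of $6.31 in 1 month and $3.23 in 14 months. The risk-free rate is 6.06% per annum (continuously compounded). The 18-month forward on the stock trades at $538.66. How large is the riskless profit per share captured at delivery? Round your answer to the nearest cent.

$20.21 per share

PV(dividends) I = 6.31·e^(−0.0606·1/12) + 3.23·e^(−0.0606·14/12) = 9.2877
Fair forward F* = (S − I)·e^(rT) = (519.60 − 9.2877)·e^0.090900 = 510.3123 × 1.095159 = 558.8731
Market $538.66 < fair 558.8731: forward underpriced → reverse cash-and-carry (short the stock, invest proceeds at r, pay the dividends, go long the forward).
Profit at T = |F_mkt − F*| = |538.66 − 558.8731| = $20.21 per share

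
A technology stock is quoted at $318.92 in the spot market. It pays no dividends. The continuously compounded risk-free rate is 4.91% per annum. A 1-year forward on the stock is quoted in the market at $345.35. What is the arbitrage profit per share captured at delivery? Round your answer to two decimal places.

$10.38 per share

Fair forward: F* = S·e^(carry·T), with carry = r = 0.0491
F* = 318.92 · e^(0.0491 × 12/12) = 318.92 · e^0.049100 = 318.92 × 1.050325 = $334.9696
Market $345.35 > fair $334.9696: forward overpriced → cash-and-carry (buy spot, short the forward).
At maturity, profit = |F_mkt − F*| = |345.35 − 334.9696| = $10.38 per share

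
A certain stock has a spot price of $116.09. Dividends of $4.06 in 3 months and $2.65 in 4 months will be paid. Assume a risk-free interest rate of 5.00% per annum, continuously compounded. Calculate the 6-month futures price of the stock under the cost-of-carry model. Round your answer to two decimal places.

PV(dividends) I = 4.06·e^(−0.0500·3/12) + 2.65·e^(−0.0500·4/12)
I = 4.0096 + 2.6062 = 6.6158
F = (S − I)·e^(rT) = (116.09 − 6.6158) · e^(0.0500·6/12)
= 109.4742 · e^0.025000 = 109.4742 × 1.025315 = $112.25

$112.25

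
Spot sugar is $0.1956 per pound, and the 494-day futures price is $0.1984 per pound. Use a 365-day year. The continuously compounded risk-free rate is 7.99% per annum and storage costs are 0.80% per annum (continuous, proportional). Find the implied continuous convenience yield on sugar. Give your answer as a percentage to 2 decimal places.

F = S·e^((r+u−y)T) ⇒ (r+u−y) = ln(F/S)/T
ln(0.1984/0.1956) = 0.014213; /T ⇒ 0.010502
y = r + u − ln(F/S)/T = 0.0799 + 0.0080 − 0.010502 = 0.077398
y = 7.74%

7.74%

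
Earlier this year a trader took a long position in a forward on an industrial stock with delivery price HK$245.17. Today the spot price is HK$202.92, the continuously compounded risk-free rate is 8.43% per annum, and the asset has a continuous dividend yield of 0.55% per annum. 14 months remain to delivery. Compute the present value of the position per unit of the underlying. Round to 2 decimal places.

Current fair forward for the remaining 14 months: F = S·e^((r − q)·T), (r − q) = 0.0843 − 0.0055 = 0.0788
F = 202.92 · e^(0.0788 × 14/12) = 202.92 × 1.096292 = 222.4596
Value of long forward = (F − K)·e^(−rT) = (222.4596 − 245.17) · e^(−0.0843·14/12)
= -22.7104 × 0.906332 = -20.58

-HK$20.58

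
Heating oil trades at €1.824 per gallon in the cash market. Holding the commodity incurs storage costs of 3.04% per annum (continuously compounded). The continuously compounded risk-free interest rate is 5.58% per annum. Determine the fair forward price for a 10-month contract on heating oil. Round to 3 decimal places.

Net carry = r + u − y = 0.0558 + 0.0304 − 0.0000 = 0.0862
F = S·e^((r+u−y)T) = 1.824 · e^(0.0862 × 10/12) = 1.824 · e^0.071833
= 1.824 × 1.074476 = €1.960 per gallon

€1.960 per gallon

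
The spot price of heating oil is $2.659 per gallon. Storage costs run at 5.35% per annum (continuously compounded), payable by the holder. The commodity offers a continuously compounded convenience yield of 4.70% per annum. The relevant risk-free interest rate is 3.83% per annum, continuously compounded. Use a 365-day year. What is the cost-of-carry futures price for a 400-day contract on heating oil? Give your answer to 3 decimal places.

Net carry = r + u − y = 0.0383 + 0.0535 − 0.0470 = 0.0448
F = S·e^((r+u−y)T) = 2.659 · e^(0.0448 × 400/365) = 2.659 · e^0.049096
= 2.659 × 1.050321 = $2.793 per gallon

$2.793 per gallon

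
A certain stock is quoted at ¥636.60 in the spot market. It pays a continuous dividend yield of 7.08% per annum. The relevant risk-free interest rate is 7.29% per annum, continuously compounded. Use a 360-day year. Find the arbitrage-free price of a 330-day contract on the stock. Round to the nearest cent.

F = S·e^((r − q)T) = 636.60 · e^((0.0729 − 0.0708) × 330/360)
= 636.60 · e^0.001925 = 636.60 × 1.001927
F = ¥637.83

¥637.83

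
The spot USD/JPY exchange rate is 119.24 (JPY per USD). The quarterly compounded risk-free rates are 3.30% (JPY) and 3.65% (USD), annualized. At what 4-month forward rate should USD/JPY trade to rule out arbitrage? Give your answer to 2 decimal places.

119.10

By covered interest parity, F = S · (1+r_JPY/4)^(4T) / (1+r_USD/4)^(4T)
= 119.24 × 1.011015 / 1.012185 = 119.24 × 0.998844
F = 119.10 JPY per USD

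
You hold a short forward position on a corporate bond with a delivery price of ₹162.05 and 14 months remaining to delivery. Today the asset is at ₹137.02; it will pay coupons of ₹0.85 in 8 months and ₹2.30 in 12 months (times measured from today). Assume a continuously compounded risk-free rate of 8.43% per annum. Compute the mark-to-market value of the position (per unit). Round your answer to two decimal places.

PV(remaining coupons) I = 0.85·e^(−0.0843·8/12) + 2.30·e^(−0.0843·12/12) = 2.9176
Current forward F = (S − I)·e^(rT) = (137.02 − 2.9176)·e^(0.0843·14/12) = 134.1024 × 1.103349 = 147.9617
Value (long) = (F − K)·e^(−rT) = (147.9617 − 162.05) × 0.906332 = -12.7687
Short position value = −(long value) = ₹12.77

₹12.77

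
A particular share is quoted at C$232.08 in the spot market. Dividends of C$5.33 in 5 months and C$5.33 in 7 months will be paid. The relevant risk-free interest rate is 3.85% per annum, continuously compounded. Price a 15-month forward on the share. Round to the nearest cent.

C$232.55

PV(dividends) I = 5.33·e^(−0.0385·5/12) + 5.33·e^(−0.0385·7/12)
I = 5.2452 + 5.2116 = 10.4568
F = (S − I)·e^(rT) = (232.08 − 10.4568) · e^(0.0385·15/12)
= 221.6232 · e^0.048125 = 221.6232 × 1.049302 = C$232.55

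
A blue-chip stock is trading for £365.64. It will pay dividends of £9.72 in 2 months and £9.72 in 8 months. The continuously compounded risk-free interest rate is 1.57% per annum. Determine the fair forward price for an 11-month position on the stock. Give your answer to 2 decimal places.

PV(dividends) I = 9.72·e^(−0.0157·2/12) + 9.72·e^(−0.0157·8/12)
I = 9.6946 + 9.6188 = 19.3134
F = (S − I)·e^(rT) = (365.64 − 19.3134) · e^(0.0157·11/12)
= 346.3266 · e^0.014392 = 346.3266 × 1.014496 = £351.35

£351.35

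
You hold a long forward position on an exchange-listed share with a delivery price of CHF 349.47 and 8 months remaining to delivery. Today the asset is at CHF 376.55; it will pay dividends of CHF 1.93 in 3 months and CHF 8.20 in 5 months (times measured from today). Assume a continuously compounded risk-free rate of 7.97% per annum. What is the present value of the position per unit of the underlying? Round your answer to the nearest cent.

PV(remaining dividends) I = 1.93·e^(−0.0797·3/12) + 8.20·e^(−0.0797·5/12) = 9.8241
Current forward F = (S − I)·e^(rT) = (376.55 − 9.8241)·e^(0.0797·8/12) = 366.7259 × 1.054570 = 386.7381
Value (long) = (F − K)·e^(−rT) = (386.7381 − 349.47) × 0.948254 = 35.3396
Value = CHF 35.34

CHF 35.34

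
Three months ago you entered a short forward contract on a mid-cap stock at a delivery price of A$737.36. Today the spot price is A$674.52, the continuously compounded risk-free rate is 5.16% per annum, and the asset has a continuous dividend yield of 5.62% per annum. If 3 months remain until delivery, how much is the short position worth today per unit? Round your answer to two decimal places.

A$62.80

Current fair forward for the remaining 3 months: F = S·e^((r − q)·T), (r − q) = 0.0516 − 0.0562 = -0.0046
F = 674.52 · e^(-0.0046 × 3/12) = 674.52 × 0.998851 = 673.7450
Value of long forward = (F − K)·e^(−rT) = (673.7450 − 737.36) · e^(−0.0516·3/12)
= -63.6150 × 0.987183 = -62.80
Short position value = −(long value) = A$62.80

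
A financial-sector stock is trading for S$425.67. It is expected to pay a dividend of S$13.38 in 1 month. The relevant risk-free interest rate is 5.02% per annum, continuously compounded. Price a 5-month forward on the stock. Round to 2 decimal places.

S$421.06

PV(dividends) I = 13.38·e^(−0.0502·1/12)
I = 13.3241
F = (S − I)·e^(rT) = (425.67 − 13.3241) · e^(0.0502·5/12)
= 412.3459 · e^0.020917 = 412.3459 × 1.021137 = S$421.06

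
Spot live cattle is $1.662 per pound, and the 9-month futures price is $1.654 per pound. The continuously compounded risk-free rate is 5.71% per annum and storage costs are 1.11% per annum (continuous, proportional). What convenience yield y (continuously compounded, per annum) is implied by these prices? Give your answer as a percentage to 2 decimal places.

7.46%

F = S·e^((r+u−y)T) ⇒ (r+u−y) = ln(F/S)/T
ln(1.654/1.662) = -0.004825; /T ⇒ -0.006433
y = r + u − ln(F/S)/T = 0.0571 + 0.0111 + 0.006433 = 0.074633
y = 7.46%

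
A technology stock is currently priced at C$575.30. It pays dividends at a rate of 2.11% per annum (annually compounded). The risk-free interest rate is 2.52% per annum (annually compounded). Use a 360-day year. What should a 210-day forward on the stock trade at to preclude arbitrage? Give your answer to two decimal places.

C$576.65

F = S · (1+r)^T / (1+q)^T
= 575.30 × 1.014624 / 1.012255 = 575.30 × 1.002340
F = C$576.65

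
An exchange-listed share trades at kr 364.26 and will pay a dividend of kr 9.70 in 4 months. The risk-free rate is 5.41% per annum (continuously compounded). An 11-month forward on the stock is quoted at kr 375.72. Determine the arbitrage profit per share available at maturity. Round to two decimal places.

kr 2.95 per share

PV(dividends) I = 9.70·e^(−0.0541·4/12) = 9.5266
Fair forward F* = (S − I)·e^(rT) = (364.26 − 9.5266)·e^0.049592 = 354.7334 × 1.050842 = 372.7688
Market kr 375.72 > fair 372.7688: forward overpriced → cash-and-carry (borrow at r, buy the stock and collect the dividends, short the forward).
Profit at T = |F_mkt − F*| = |375.72 − 372.7688| = kr 2.95 per share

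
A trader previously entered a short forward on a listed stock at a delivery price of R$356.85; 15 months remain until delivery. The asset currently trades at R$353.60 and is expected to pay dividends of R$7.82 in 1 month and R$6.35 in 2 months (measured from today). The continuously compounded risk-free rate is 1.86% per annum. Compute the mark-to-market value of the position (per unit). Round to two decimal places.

PV(remaining dividends) I = 7.82·e^(−0.0186·1/12) + 6.35·e^(−0.0186·2/12) = 14.1382
Current forward F = (S − I)·e^(rT) = (353.60 − 14.1382)·e^(0.0186·15/12) = 339.4618 × 1.023522 = 347.4466
Value (long) = (F − K)·e^(−rT) = (347.4466 − 356.85) × 0.977018 = -9.1873
Short position value = −(long value) = R$9.19

R$9.19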